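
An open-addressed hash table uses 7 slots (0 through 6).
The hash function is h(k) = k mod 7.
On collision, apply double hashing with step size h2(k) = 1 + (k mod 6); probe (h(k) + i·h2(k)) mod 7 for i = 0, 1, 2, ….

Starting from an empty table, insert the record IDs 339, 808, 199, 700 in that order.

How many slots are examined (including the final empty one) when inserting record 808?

2

339: h=3 -> slot 3
808: h=3, h2=5, probe 3,1 -> slot 1
199: h=3, h2=2, probe 3,5 -> slot 5
700: h=0 -> slot 0
Table: [700, 808, _, 339, _, 199, _]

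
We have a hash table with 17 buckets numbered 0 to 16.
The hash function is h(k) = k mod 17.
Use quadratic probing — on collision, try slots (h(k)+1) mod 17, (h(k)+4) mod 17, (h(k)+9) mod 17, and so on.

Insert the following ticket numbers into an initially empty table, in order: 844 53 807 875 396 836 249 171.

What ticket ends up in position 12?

249

844 hashes to 11; slot 11 is free => place at 11.
53 hashes to 2; slot 2 is free => place at 2.
807 hashes to 8; slot 8 is free => place at 8.
875 hashes to 8; 8 taken => place at 9.
396 hashes to 5; slot 5 is free => place at 5.
836 hashes to 3; slot 3 is free => place at 3.
249 hashes to 11; 11 taken => place at 12.
171 hashes to 1; slot 1 is free => place at 1.
Table: [_, 171, 53, 836, _, 396, _, _, 807, 875, _, 844, 249, _, _, _, _]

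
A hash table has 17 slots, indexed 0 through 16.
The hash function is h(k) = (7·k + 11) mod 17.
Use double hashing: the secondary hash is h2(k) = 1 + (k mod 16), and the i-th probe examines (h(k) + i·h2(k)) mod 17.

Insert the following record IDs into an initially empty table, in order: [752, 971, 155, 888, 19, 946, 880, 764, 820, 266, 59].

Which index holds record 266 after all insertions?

Insert 752: h=5, slot 5 empty => index 5.
Insert 971: h=8, slot 8 empty => index 8.
Insert 155: h=8, h2=12, slot 8 occupied => index 3.
Insert 888: h=5, h2=9, slot 5 occupied => index 14.
Insert 19: h=8, h2=4, slot 8 occupied => index 12.
Insert 946: h=3, h2=3, slot 3 occupied => index 6.
Insert 880: h=0, slot 0 empty => index 0.
Insert 764: h=4, slot 4 empty => index 4.
Insert 820: h=5, h2=5, slot 5 occupied => index 10.
Insert 266: h=3, h2=11, slots 3,14,8 occupied => index 2.
Insert 59: h=16, slot 16 empty => index 16.
Table: [880, ., 266, 155, 764, 752, 946, ., 971, ., 820, ., 19, ., 888, ., 59]

2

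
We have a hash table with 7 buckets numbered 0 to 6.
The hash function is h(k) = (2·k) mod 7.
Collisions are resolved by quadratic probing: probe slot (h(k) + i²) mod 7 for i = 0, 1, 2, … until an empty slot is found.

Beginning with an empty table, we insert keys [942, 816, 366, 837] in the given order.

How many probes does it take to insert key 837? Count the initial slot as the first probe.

3

Insert 942: h=1, slot 1 empty → index 1.
Insert 816: h=1, slot 1 occupied → index 2.
Insert 366: h=4, slot 4 empty → index 4.
Insert 837: h=1, slots 1,2 occupied → index 5.
Table: [-, 942, 816, -, 366, 837, -]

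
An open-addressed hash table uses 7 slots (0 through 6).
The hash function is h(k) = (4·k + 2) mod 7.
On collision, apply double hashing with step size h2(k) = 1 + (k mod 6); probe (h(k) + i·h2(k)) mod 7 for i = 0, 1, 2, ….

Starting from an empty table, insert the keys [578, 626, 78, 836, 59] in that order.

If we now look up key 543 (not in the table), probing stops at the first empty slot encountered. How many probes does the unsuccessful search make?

2

578: h=4 => slot 4
626: h=0 => slot 0
78: h=6 => slot 6
836: h=0, h2=3, probe 0,3 => slot 3
59: h=0, h2=6, probe 0,6,5 => slot 5
Table: [626, _, _, 836, 578, 59, 78]
Lookup 543: h=4, h2=4, probe 4,1 → slot 1 empty, not found.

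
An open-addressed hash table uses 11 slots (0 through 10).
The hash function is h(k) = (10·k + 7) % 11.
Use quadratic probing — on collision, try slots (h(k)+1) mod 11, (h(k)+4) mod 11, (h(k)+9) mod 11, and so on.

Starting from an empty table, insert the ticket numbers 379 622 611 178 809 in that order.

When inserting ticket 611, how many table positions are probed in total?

379 hashes to 2; slot 2 is free -> place at 2.
622 hashes to 1; slot 1 is free -> place at 1.
611 hashes to 1; 1,2 taken -> place at 5.
178 hashes to 5; 5 taken -> place at 6.
809 hashes to 1; 1,2,5 taken -> place at 10.
Table: [—, 622, 379, —, —, 611, 178, —, —, —, 809]

3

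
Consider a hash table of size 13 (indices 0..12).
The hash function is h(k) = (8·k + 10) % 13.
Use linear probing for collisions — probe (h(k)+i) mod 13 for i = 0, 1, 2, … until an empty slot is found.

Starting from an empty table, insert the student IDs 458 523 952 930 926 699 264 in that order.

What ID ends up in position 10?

952

458 hashes to 8; slot 8 is free → place at 8.
523 hashes to 8; 8 taken → place at 9.
952 hashes to 8; 8,9 taken → place at 10.
930 hashes to 1; slot 1 is free → place at 1.
926 hashes to 8; 8,9,10 taken → place at 11.
699 hashes to 12; slot 12 is free → place at 12.
264 hashes to 3; slot 3 is free → place at 3.
Table: [., 930, ., 264, ., ., ., ., 458, 523, 952, 926, 699]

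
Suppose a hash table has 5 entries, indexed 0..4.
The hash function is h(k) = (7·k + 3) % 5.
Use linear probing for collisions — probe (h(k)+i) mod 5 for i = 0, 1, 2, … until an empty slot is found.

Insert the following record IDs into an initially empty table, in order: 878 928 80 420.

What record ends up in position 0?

928

878: h=4 → slot 4
928: h=4, probe 4,0 → slot 0
80: h=3 → slot 3
420: h=3, probe 3,4,0,1 → slot 1
Table: [928, 420, ∅, 80, 878]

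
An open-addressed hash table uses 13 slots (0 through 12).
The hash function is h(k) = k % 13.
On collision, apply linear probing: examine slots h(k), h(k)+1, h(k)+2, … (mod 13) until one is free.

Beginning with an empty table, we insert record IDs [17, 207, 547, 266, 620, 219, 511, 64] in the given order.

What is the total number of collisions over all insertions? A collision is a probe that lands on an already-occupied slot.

2

17: h=4 => slot 4
207: h=12 => slot 12
547: h=1 => slot 1
266: h=6 => slot 6
620: h=9 => slot 9
219: h=11 => slot 11
511: h=4, probe 4,5 => slot 5
64: h=12, probe 12,0 => slot 0
Table: [64, 547, ., ., 17, 511, 266, ., ., 620, ., 219, 207]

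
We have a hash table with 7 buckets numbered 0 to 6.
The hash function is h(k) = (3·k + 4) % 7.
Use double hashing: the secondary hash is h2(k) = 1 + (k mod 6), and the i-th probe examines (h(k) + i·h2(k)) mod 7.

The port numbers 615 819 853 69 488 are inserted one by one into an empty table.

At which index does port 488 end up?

615 hashes to 1; slot 1 is free -> place at 1.
819 hashes to 4; slot 4 is free -> place at 4.
853 hashes to 1, h2=2; 1 taken -> place at 3.
69 hashes to 1, h2=4; 1 taken -> place at 5.
488 hashes to 5, h2=3; 5,1,4 taken -> place at 0.
Table: [488, 615, _, 853, 819, 69, _]

0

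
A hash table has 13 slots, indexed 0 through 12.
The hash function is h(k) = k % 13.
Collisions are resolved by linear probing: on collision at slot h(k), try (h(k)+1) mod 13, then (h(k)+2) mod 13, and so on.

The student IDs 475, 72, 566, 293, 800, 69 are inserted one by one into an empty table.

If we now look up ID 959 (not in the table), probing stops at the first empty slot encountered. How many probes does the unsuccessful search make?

3

475 hashes to 7; slot 7 is free => place at 7.
72 hashes to 7; 7 taken => place at 8.
566 hashes to 7; 7,8 taken => place at 9.
293 hashes to 7; 7,8,9 taken => place at 10.
800 hashes to 7; 7,8,9,10 taken => place at 11.
69 hashes to 4; slot 4 is free => place at 4.
Table: [∅, ∅, ∅, ∅, 69, ∅, ∅, 475, 72, 566, 293, 800, ∅]
Lookup 959: h=10, probe 10,11,12 → slot 12 empty, not found.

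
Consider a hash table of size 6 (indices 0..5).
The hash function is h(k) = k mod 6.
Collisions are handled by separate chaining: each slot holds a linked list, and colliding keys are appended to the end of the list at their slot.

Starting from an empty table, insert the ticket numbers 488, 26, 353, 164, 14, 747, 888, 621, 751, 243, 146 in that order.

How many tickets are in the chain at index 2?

488 -> bucket 2
26 -> bucket 2 (collision)
353 -> bucket 5
164 -> bucket 2 (collision)
14 -> bucket 2 (collision)
747 -> bucket 3
888 -> bucket 0
621 -> bucket 3 (collision)
751 -> bucket 1
243 -> bucket 3 (collision)
146 -> bucket 2 (collision)
Final buckets:
0: 888
1: 751
2: 488 -> 26 -> 164 -> 14 -> 146
3: 747 -> 621 -> 243
4: —
5: 353

5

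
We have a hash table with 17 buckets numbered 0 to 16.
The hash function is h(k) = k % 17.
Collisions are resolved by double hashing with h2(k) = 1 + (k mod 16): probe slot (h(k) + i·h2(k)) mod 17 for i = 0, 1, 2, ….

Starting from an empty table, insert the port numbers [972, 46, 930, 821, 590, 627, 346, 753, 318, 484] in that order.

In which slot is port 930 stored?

972 hashes to 3; slot 3 is free => place at 3.
46 hashes to 12; slot 12 is free => place at 12.
930 hashes to 12, h2=3; 12 taken => place at 15.
821 hashes to 5; slot 5 is free => place at 5.
590 hashes to 12, h2=15; 12 taken => place at 10.
627 hashes to 15, h2=4; 15 taken => place at 2.
346 hashes to 6; slot 6 is free => place at 6.
753 hashes to 5, h2=2; 5 taken => place at 7.
318 hashes to 12, h2=15; 12,10 taken => place at 8.
484 hashes to 8, h2=5; 8 taken => place at 13.
Table: [∅, ∅, 627, 972, ∅, 821, 346, 753, 318, ∅, 590, ∅, 46, 484, ∅, 930, ∅]

15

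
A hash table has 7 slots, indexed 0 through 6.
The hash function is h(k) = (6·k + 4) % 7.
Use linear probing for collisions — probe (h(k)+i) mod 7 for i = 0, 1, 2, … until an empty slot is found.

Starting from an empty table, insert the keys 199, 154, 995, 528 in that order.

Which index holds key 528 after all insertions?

199: h=1 -> slot 1
154: h=4 -> slot 4
995: h=3 -> slot 3
528: h=1, probe 1,2 -> slot 2
Table: [_, 199, 528, 995, 154, _, _]

2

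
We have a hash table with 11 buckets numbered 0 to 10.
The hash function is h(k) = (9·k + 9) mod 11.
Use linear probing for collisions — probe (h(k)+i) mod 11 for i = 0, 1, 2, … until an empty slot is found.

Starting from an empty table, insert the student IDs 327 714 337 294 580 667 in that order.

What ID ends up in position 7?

327 hashes to 4; slot 4 is free -> place at 4.
714 hashes to 0; slot 0 is free -> place at 0.
337 hashes to 6; slot 6 is free -> place at 6.
294 hashes to 4; 4 taken -> place at 5.
580 hashes to 4; 4,5,6 taken -> place at 7.
667 hashes to 6; 6,7 taken -> place at 8.
Table: [714, ., ., ., 327, 294, 337, 580, 667, ., .]

580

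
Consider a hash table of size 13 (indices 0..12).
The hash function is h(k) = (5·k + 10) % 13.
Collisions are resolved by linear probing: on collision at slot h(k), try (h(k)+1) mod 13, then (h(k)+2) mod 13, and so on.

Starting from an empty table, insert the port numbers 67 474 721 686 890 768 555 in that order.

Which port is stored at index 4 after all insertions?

Insert 67: h=7, slot 7 empty → index 7.
Insert 474: h=1, slot 1 empty → index 1.
Insert 721: h=1, slot 1 occupied → index 2.
Insert 686: h=8, slot 8 empty → index 8.
Insert 890: h=1, slots 1,2 occupied → index 3.
Insert 768: h=2, slots 2,3 occupied → index 4.
Insert 555: h=3, slots 3,4 occupied → index 5.
Table: [-, 474, 721, 890, 768, 555, -, 67, 686, -, -, -, -]

768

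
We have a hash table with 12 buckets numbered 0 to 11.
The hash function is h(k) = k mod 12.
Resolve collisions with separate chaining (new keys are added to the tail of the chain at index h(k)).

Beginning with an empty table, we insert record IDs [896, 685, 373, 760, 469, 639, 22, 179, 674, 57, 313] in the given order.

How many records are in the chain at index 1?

4

896 → bucket 8
685 → bucket 1
373 → bucket 1 (collision)
760 → bucket 4
469 → bucket 1 (collision)
639 → bucket 3
22 → bucket 10
179 → bucket 11
674 → bucket 2
57 → bucket 9
313 → bucket 1 (collision)
Final buckets:
0: .
1: 685 -> 373 -> 469 -> 313
2: 674
3: 639
4: 760
5: .
6: .
7: .
8: 896
9: 57
10: 22
11: 179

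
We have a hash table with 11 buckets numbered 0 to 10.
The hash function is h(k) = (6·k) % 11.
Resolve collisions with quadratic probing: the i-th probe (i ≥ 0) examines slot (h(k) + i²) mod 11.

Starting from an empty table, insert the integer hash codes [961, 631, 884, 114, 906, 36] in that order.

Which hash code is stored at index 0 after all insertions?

114

961 hashes to 2; slot 2 is free → place at 2.
631 hashes to 2; 2 taken → place at 3.
884 hashes to 2; 2,3 taken → place at 6.
114 hashes to 2; 2,3,6 taken → place at 0.
906 hashes to 2; 2,3,6,0 taken → place at 7.
36 hashes to 7; 7 taken → place at 8.
Table: [114, ., 961, 631, ., ., 884, 906, 36, ., .]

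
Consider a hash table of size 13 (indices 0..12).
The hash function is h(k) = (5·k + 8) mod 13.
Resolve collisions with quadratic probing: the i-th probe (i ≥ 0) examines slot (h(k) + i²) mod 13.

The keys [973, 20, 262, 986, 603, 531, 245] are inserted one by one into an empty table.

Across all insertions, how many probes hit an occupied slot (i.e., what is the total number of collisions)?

7

Insert 973: h=11, slot 11 empty -> index 11.
Insert 20: h=4, slot 4 empty -> index 4.
Insert 262: h=5, slot 5 empty -> index 5.
Insert 986: h=11, slot 11 occupied -> index 12.
Insert 603: h=7, slot 7 empty -> index 7.
Insert 531: h=11, slots 11,12 occupied -> index 2.
Insert 245: h=11, slots 11,12,2,7 occupied -> index 1.
Table: [∅, 245, 531, ∅, 20, 262, ∅, 603, ∅, ∅, ∅, 973, 986]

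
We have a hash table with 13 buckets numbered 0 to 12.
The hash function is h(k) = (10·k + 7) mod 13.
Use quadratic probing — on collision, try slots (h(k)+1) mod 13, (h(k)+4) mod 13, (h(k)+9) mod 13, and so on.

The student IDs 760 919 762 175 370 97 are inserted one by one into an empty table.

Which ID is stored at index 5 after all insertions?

97

760 hashes to 2; slot 2 is free => place at 2.
919 hashes to 6; slot 6 is free => place at 6.
762 hashes to 9; slot 9 is free => place at 9.
175 hashes to 2; 2 taken => place at 3.
370 hashes to 2; 2,3,6 taken => place at 11.
97 hashes to 2; 2,3,6,11 taken => place at 5.
Table: [—, —, 760, 175, —, 97, 919, —, —, 762, —, 370, —]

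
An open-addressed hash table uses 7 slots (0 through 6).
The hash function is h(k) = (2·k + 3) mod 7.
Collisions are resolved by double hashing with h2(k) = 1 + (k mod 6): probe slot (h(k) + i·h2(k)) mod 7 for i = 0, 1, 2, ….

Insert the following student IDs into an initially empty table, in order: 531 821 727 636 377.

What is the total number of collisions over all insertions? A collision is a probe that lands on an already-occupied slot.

Insert 531: h=1, slot 1 empty -> index 1.
Insert 821: h=0, slot 0 empty -> index 0.
Insert 727: h=1, h2=2, slot 1 occupied -> index 3.
Insert 636: h=1, h2=1, slot 1 occupied -> index 2.
Insert 377: h=1, h2=6, slots 1,0 occupied -> index 6.
Table: [821, 531, 636, 727, -, -, 377]

4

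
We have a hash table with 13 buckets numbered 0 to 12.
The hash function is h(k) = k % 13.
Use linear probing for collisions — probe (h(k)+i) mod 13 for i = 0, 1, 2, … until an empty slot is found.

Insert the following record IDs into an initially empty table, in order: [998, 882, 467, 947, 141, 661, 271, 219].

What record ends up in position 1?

998 hashes to 10; slot 10 is free → place at 10.
882 hashes to 11; slot 11 is free → place at 11.
467 hashes to 12; slot 12 is free → place at 12.
947 hashes to 11; 11,12 taken → place at 0.
141 hashes to 11; 11,12,0 taken → place at 1.
661 hashes to 11; 11,12,0,1 taken → place at 2.
271 hashes to 11; 11,12,0,1,2 taken → place at 3.
219 hashes to 11; 11,12,0,1,2,3 taken → place at 4.
Table: [947, 141, 661, 271, 219, ., ., ., ., ., 998, 882, 467]

141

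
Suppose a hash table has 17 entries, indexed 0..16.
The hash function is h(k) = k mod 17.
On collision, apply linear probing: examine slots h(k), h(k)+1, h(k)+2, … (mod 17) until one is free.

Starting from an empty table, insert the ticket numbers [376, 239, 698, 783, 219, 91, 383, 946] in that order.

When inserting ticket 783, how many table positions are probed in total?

376: h=2 → slot 2
239: h=1 → slot 1
698: h=1, probe 1,2,3 → slot 3
783: h=1, probe 1,2,3,4 → slot 4
219: h=15 → slot 15
91: h=6 → slot 6
383: h=9 → slot 9
946: h=11 → slot 11
Table: [., 239, 376, 698, 783, ., 91, ., ., 383, ., 946, ., ., ., 219, .]

4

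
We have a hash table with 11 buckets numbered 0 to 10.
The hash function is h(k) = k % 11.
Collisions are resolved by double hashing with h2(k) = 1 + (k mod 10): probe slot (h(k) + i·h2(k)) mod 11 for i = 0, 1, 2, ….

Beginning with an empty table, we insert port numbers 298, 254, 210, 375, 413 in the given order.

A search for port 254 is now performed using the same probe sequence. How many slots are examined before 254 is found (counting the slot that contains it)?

2

Insert 298: h=1, slot 1 empty => index 1.
Insert 254: h=1, h2=5, slot 1 occupied => index 6.
Insert 210: h=1, h2=1, slot 1 occupied => index 2.
Insert 375: h=1, h2=6, slot 1 occupied => index 7.
Insert 413: h=6, h2=4, slot 6 occupied => index 10.
Table: [_, 298, 210, _, _, _, 254, 375, _, _, 413]
Lookup 254: h=1, h2=5, probe 1,6 → found at 6.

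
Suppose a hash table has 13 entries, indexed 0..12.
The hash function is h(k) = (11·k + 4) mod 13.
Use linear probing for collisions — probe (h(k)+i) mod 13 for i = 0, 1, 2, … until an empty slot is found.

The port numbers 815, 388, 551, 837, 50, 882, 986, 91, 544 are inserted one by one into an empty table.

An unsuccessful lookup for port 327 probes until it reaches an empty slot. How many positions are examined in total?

3

815 hashes to 12; slot 12 is free → place at 12.
388 hashes to 8; slot 8 is free → place at 8.
551 hashes to 7; slot 7 is free → place at 7.
837 hashes to 7; 7,8 taken → place at 9.
50 hashes to 8; 8,9 taken → place at 10.
882 hashes to 8; 8,9,10 taken → place at 11.
986 hashes to 8; 8,9,10,11,12 taken → place at 0.
91 hashes to 4; slot 4 is free → place at 4.
544 hashes to 8; 8,9,10,11,12,0 taken → place at 1.
Table: [986, 544, ., ., 91, ., ., 551, 388, 837, 50, 882, 815]
Lookup 327: h=0, probe 0,1,2 → slot 2 empty, not found.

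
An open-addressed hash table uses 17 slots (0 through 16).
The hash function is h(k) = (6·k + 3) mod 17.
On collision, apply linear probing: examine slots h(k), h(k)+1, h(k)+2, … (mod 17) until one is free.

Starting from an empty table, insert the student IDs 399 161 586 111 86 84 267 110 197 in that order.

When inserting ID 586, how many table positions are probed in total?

399 hashes to 0; slot 0 is free → place at 0.
161 hashes to 0; 0 taken → place at 1.
586 hashes to 0; 0,1 taken → place at 2.
111 hashes to 6; slot 6 is free → place at 6.
86 hashes to 9; slot 9 is free → place at 9.
84 hashes to 14; slot 14 is free → place at 14.
267 hashes to 7; slot 7 is free → place at 7.
110 hashes to 0; 0,1,2 taken → place at 3.
197 hashes to 12; slot 12 is free → place at 12.
Table: [399, 161, 586, 110, —, —, 111, 267, —, 86, —, —, 197, —, 84, —, —]

3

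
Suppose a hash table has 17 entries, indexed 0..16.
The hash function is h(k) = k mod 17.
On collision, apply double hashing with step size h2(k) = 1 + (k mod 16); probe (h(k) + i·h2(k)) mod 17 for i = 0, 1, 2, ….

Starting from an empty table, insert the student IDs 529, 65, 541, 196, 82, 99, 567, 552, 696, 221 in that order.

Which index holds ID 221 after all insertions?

5

529: h=2 -> slot 2
65: h=14 -> slot 14
541: h=14, h2=14, probe 14,11 -> slot 11
196: h=9 -> slot 9
82: h=14, h2=3, probe 14,0 -> slot 0
99: h=14, h2=4, probe 14,1 -> slot 1
567: h=6 -> slot 6
552: h=8 -> slot 8
696: h=16 -> slot 16
221: h=0, h2=14, probe 0,14,11,8,5 -> slot 5
Table: [82, 99, 529, -, -, 221, 567, -, 552, 196, -, 541, -, -, 65, -, 696]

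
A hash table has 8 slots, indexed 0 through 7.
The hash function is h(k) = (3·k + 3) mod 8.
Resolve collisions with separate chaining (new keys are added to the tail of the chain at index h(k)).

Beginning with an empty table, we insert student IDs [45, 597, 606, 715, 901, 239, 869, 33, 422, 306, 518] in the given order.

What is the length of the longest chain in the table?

4

Insert 45: h=2, bucket 2 empty -> new chain.
Insert 597: h=2, bucket 2 nonempty -> append to chain.
Insert 606: h=5, bucket 5 empty -> new chain.
Insert 715: h=4, bucket 4 empty -> new chain.
Insert 901: h=2, bucket 2 nonempty -> append to chain.
Insert 239: h=0, bucket 0 empty -> new chain.
Insert 869: h=2, bucket 2 nonempty -> append to chain.
Insert 33: h=6, bucket 6 empty -> new chain.
Insert 422: h=5, bucket 5 nonempty -> append to chain.
Insert 306: h=1, bucket 1 empty -> new chain.
Insert 518: h=5, bucket 5 nonempty -> append to chain.
Final buckets:
0: 239
1: 306
2: 45 -> 597 -> 901 -> 869
3: _
4: 715
5: 606 -> 422 -> 518
6: 33
7: _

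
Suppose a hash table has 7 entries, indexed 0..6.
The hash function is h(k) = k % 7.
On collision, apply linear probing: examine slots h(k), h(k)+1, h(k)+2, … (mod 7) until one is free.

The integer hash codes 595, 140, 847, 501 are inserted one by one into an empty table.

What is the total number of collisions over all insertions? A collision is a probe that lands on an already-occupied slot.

3

595: h=0 => slot 0
140: h=0, probe 0,1 => slot 1
847: h=0, probe 0,1,2 => slot 2
501: h=4 => slot 4
Table: [595, 140, 847, -, 501, -, -]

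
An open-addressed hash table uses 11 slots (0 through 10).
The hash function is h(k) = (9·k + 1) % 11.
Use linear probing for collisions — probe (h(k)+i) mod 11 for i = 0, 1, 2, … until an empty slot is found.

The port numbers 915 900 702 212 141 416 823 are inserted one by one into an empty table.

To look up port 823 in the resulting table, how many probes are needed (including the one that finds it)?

915: h=8 → slot 8
900: h=5 → slot 5
702: h=5, probe 5,6 → slot 6
212: h=6, probe 6,7 → slot 7
141: h=5, probe 5,6,7,8,9 → slot 9
416: h=5, probe 5,6,7,8,9,10 → slot 10
823: h=5, probe 5,6,7,8,9,10,0 → slot 0
Table: [823, _, _, _, _, 900, 702, 212, 915, 141, 416]
Lookup 823: h=5, probe 5,6,7,8,9,10,0 → found at 0.

7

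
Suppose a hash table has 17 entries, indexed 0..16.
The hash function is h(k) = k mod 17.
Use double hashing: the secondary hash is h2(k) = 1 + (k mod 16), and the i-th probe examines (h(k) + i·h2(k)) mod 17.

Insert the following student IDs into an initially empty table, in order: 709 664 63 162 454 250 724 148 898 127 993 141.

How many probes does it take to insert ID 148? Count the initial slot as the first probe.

2

Insert 709: h=12, slot 12 empty => index 12.
Insert 664: h=1, slot 1 empty => index 1.
Insert 63: h=12, h2=16, slot 12 occupied => index 11.
Insert 162: h=9, slot 9 empty => index 9.
Insert 454: h=12, h2=7, slot 12 occupied => index 2.
Insert 250: h=12, h2=11, slot 12 occupied => index 6.
Insert 724: h=10, slot 10 empty => index 10.
Insert 148: h=12, h2=5, slot 12 occupied => index 0.
Insert 898: h=14, slot 14 empty => index 14.
Insert 127: h=8, slot 8 empty => index 8.
Insert 993: h=7, slot 7 empty => index 7.
Insert 141: h=5, slot 5 empty => index 5.
Table: [148, 664, 454, -, -, 141, 250, 993, 127, 162, 724, 63, 709, -, 898, -, -]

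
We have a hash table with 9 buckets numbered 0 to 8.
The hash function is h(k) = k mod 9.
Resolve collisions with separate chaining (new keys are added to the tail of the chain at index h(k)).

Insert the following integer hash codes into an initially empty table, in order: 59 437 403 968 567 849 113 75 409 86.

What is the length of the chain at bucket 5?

5

Insert 59: h=5, bucket 5 empty -> new chain.
Insert 437: h=5, bucket 5 nonempty -> append to chain.
Insert 403: h=7, bucket 7 empty -> new chain.
Insert 968: h=5, bucket 5 nonempty -> append to chain.
Insert 567: h=0, bucket 0 empty -> new chain.
Insert 849: h=3, bucket 3 empty -> new chain.
Insert 113: h=5, bucket 5 nonempty -> append to chain.
Insert 75: h=3, bucket 3 nonempty -> append to chain.
Insert 409: h=4, bucket 4 empty -> new chain.
Insert 86: h=5, bucket 5 nonempty -> append to chain.
Final buckets:
0: 567
1: -
2: -
3: 849 -> 75
4: 409
5: 59 -> 437 -> 968 -> 113 -> 86
6: -
7: 403
8: -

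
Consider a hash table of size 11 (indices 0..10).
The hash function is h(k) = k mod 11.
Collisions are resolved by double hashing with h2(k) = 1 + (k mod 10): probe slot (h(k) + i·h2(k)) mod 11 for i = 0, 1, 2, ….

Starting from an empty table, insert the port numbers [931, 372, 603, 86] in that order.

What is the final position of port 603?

Insert 931: h=7, slot 7 empty -> index 7.
Insert 372: h=9, slot 9 empty -> index 9.
Insert 603: h=9, h2=4, slot 9 occupied -> index 2.
Insert 86: h=9, h2=7, slot 9 occupied -> index 5.
Table: [—, —, 603, —, —, 86, —, 931, —, 372, —]

2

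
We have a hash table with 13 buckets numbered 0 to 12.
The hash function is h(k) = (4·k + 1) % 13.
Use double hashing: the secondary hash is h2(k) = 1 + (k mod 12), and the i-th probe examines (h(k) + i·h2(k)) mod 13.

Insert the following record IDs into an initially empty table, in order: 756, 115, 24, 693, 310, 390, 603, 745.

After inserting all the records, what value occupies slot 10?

745

756: h=9 => slot 9
115: h=6 => slot 6
24: h=6, h2=1, probe 6,7 => slot 7
693: h=4 => slot 4
310: h=6, h2=11, probe 6,4,2 => slot 2
390: h=1 => slot 1
603: h=8 => slot 8
745: h=4, h2=2, probe 4,6,8,10 => slot 10
Table: [—, 390, 310, —, 693, —, 115, 24, 603, 756, 745, —, —]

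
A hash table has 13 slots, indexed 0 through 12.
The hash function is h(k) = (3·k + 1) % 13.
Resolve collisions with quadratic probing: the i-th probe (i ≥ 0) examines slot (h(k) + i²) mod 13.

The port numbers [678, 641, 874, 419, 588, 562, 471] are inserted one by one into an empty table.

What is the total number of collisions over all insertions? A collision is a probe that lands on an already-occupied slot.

11

678: h=7 -> slot 7
641: h=0 -> slot 0
874: h=10 -> slot 10
419: h=10, probe 10,11 -> slot 11
588: h=10, probe 10,11,1 -> slot 1
562: h=10, probe 10,11,1,6 -> slot 6
471: h=10, probe 10,11,1,6,0,9 -> slot 9
Table: [641, 588, —, —, —, —, 562, 678, —, 471, 874, 419, —]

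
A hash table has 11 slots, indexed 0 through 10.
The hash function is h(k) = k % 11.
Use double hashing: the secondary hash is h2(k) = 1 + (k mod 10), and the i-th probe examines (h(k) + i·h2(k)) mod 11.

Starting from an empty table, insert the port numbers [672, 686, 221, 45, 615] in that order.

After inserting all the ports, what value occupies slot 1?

672

672 hashes to 1; slot 1 is free → place at 1.
686 hashes to 4; slot 4 is free → place at 4.
221 hashes to 1, h2=2; 1 taken → place at 3.
45 hashes to 1, h2=6; 1 taken → place at 7.
615 hashes to 10; slot 10 is free → place at 10.
Table: [-, 672, -, 221, 686, -, -, 45, -, -, 615]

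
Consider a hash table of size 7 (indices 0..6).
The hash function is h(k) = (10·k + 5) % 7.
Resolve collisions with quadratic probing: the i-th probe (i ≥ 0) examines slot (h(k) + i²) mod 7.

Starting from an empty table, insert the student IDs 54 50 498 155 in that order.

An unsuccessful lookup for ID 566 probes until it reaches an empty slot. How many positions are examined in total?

2

Insert 54: h=6, slot 6 empty => index 6.
Insert 50: h=1, slot 1 empty => index 1.
Insert 498: h=1, slot 1 occupied => index 2.
Insert 155: h=1, slots 1,2 occupied => index 5.
Table: [∅, 50, 498, ∅, ∅, 155, 54]
Lookup 566: h=2, probe 2,3 → slot 3 empty, not found.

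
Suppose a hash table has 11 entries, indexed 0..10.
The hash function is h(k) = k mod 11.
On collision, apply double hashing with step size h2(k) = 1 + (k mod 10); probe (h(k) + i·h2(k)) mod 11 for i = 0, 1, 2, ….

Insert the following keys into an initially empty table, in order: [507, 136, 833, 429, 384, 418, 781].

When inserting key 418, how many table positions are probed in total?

2

Insert 507: h=1, slot 1 empty -> index 1.
Insert 136: h=4, slot 4 empty -> index 4.
Insert 833: h=8, slot 8 empty -> index 8.
Insert 429: h=0, slot 0 empty -> index 0.
Insert 384: h=10, slot 10 empty -> index 10.
Insert 418: h=0, h2=9, slot 0 occupied -> index 9.
Insert 781: h=0, h2=2, slot 0 occupied -> index 2.
Table: [429, 507, 781, -, 136, -, -, -, 833, 418, 384]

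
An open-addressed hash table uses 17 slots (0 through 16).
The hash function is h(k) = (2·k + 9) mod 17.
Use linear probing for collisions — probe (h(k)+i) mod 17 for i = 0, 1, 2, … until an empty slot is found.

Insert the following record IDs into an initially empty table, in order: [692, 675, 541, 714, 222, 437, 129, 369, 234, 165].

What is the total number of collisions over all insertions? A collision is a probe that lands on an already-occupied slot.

15

692 hashes to 16; slot 16 is free -> place at 16.
675 hashes to 16; 16 taken -> place at 0.
541 hashes to 3; slot 3 is free -> place at 3.
714 hashes to 9; slot 9 is free -> place at 9.
222 hashes to 11; slot 11 is free -> place at 11.
437 hashes to 16; 16,0 taken -> place at 1.
129 hashes to 12; slot 12 is free -> place at 12.
369 hashes to 16; 16,0,1 taken -> place at 2.
234 hashes to 1; 1,2,3 taken -> place at 4.
165 hashes to 16; 16,0,1,2,3,4 taken -> place at 5.
Table: [675, 437, 369, 541, 234, 165, _, _, _, 714, _, 222, 129, _, _, _, 692]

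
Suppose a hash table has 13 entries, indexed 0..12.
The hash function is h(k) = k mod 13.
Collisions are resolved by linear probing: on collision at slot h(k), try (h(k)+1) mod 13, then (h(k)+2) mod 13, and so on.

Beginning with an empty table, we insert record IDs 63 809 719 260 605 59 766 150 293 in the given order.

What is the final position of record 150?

9

Insert 63: h=11, slot 11 empty -> index 11.
Insert 809: h=3, slot 3 empty -> index 3.
Insert 719: h=4, slot 4 empty -> index 4.
Insert 260: h=0, slot 0 empty -> index 0.
Insert 605: h=7, slot 7 empty -> index 7.
Insert 59: h=7, slot 7 occupied -> index 8.
Insert 766: h=12, slot 12 empty -> index 12.
Insert 150: h=7, slots 7,8 occupied -> index 9.
Insert 293: h=7, slots 7,8,9 occupied -> index 10.
Table: [260, _, _, 809, 719, _, _, 605, 59, 150, 293, 63, 766]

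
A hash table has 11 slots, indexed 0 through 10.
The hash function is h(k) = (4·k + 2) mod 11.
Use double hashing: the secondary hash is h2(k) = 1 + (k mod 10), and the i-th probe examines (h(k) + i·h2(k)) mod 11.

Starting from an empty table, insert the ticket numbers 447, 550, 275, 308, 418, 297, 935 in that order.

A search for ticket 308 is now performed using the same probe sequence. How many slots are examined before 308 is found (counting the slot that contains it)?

2

447: h=8 => slot 8
550: h=2 => slot 2
275: h=2, h2=6, probe 2,8,3 => slot 3
308: h=2, h2=9, probe 2,0 => slot 0
418: h=2, h2=9, probe 2,0,9 => slot 9
297: h=2, h2=8, probe 2,10 => slot 10
935: h=2, h2=6, probe 2,8,3,9,4 => slot 4
Table: [308, -, 550, 275, 935, -, -, -, 447, 418, 297]
Lookup 308: h=2, h2=9, probe 2,0 → found at 0.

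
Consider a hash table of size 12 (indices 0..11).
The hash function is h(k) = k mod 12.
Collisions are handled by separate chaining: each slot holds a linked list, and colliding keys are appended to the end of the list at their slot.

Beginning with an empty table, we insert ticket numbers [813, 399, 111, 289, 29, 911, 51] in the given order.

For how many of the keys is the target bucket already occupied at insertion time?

813 -> bucket 9
399 -> bucket 3
111 -> bucket 3 (collision)
289 -> bucket 1
29 -> bucket 5
911 -> bucket 11
51 -> bucket 3 (collision)
Final buckets:
0: —
1: 289
2: —
3: 399 -> 111 -> 51
4: —
5: 29
6: —
7: —
8: —
9: 813
10: —
11: 911

2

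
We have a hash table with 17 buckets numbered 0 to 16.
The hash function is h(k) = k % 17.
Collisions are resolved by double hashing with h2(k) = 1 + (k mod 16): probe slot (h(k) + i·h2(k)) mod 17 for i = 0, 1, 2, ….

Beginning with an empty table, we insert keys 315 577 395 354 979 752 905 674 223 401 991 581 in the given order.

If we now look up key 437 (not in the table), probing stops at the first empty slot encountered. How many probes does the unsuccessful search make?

Insert 315: h=9, slot 9 empty → index 9.
Insert 577: h=16, slot 16 empty → index 16.
Insert 395: h=4, slot 4 empty → index 4.
Insert 354: h=14, slot 14 empty → index 14.
Insert 979: h=10, slot 10 empty → index 10.
Insert 752: h=4, h2=1, slot 4 occupied → index 5.
Insert 905: h=4, h2=10, slots 4,14 occupied → index 7.
Insert 674: h=11, slot 11 empty → index 11.
Insert 223: h=2, slot 2 empty → index 2.
Insert 401: h=10, h2=2, slot 10 occupied → index 12.
Insert 991: h=5, h2=16, slots 5,4 occupied → index 3.
Insert 581: h=3, h2=6, slots 3,9 occupied → index 15.
Table: [—, —, 223, 991, 395, 752, —, 905, —, 315, 979, 674, 401, —, 354, 581, 577]
Lookup 437: h=12, h2=6, probe 12,1 → slot 1 empty, not found.

2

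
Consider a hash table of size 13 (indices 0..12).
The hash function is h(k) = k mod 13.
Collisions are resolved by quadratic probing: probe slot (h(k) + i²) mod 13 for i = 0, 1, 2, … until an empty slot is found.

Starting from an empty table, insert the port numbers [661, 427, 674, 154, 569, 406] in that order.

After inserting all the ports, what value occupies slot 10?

569

661: h=11 -> slot 11
427: h=11, probe 11,12 -> slot 12
674: h=11, probe 11,12,2 -> slot 2
154: h=11, probe 11,12,2,7 -> slot 7
569: h=10 -> slot 10
406: h=3 -> slot 3
Table: [., ., 674, 406, ., ., ., 154, ., ., 569, 661, 427]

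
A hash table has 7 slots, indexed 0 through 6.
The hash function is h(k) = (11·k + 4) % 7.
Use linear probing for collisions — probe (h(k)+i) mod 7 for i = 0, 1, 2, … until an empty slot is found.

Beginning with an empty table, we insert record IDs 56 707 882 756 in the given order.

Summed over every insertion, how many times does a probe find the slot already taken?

6

56 hashes to 4; slot 4 is free => place at 4.
707 hashes to 4; 4 taken => place at 5.
882 hashes to 4; 4,5 taken => place at 6.
756 hashes to 4; 4,5,6 taken => place at 0.
Table: [756, ∅, ∅, ∅, 56, 707, 882]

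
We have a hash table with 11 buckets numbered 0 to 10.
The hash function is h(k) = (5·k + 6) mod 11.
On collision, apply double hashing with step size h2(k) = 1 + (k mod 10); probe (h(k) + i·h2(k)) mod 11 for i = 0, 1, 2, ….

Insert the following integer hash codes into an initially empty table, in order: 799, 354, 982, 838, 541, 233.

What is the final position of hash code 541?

7

Insert 799: h=8, slot 8 empty -> index 8.
Insert 354: h=5, slot 5 empty -> index 5.
Insert 982: h=10, slot 10 empty -> index 10.
Insert 838: h=5, h2=9, slot 5 occupied -> index 3.
Insert 541: h=5, h2=2, slot 5 occupied -> index 7.
Insert 233: h=5, h2=4, slot 5 occupied -> index 9.
Table: [-, -, -, 838, -, 354, -, 541, 799, 233, 982]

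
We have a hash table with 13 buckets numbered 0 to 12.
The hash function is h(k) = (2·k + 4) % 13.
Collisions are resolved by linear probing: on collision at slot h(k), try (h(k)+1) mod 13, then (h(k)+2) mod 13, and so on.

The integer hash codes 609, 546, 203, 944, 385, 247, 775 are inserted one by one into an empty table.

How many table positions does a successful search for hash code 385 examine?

3

Insert 609: h=0, slot 0 empty -> index 0.
Insert 546: h=4, slot 4 empty -> index 4.
Insert 203: h=7, slot 7 empty -> index 7.
Insert 944: h=7, slot 7 occupied -> index 8.
Insert 385: h=7, slots 7,8 occupied -> index 9.
Insert 247: h=4, slot 4 occupied -> index 5.
Insert 775: h=7, slots 7,8,9 occupied -> index 10.
Table: [609, —, —, —, 546, 247, —, 203, 944, 385, 775, —, —]
Lookup 385: h=7, probe 7,8,9 → found at 9.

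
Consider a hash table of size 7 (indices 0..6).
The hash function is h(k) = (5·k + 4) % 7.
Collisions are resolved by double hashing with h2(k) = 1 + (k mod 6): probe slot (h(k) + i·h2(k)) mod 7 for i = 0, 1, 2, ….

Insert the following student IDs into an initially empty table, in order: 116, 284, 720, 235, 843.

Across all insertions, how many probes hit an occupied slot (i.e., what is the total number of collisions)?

4

116 hashes to 3; slot 3 is free => place at 3.
284 hashes to 3, h2=3; 3 taken => place at 6.
720 hashes to 6, h2=1; 6 taken => place at 0.
235 hashes to 3, h2=2; 3 taken => place at 5.
843 hashes to 5, h2=4; 5 taken => place at 2.
Table: [720, —, 843, 116, —, 235, 284]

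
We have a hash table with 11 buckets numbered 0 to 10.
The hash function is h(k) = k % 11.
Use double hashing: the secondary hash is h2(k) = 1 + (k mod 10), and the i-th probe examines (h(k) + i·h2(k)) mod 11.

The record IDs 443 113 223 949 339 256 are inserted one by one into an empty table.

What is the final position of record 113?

443: h=3 → slot 3
113: h=3, h2=4, probe 3,7 → slot 7
223: h=3, h2=4, probe 3,7,0 → slot 0
949: h=3, h2=10, probe 3,2 → slot 2
339: h=9 → slot 9
256: h=3, h2=7, probe 3,10 → slot 10
Table: [223, —, 949, 443, —, —, —, 113, —, 339, 256]

7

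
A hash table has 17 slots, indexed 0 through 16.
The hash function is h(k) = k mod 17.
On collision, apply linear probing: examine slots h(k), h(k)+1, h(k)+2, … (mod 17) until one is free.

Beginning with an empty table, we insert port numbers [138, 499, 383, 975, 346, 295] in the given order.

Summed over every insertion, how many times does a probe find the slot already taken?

7

138 hashes to 2; slot 2 is free → place at 2.
499 hashes to 6; slot 6 is free → place at 6.
383 hashes to 9; slot 9 is free → place at 9.
975 hashes to 6; 6 taken → place at 7.
346 hashes to 6; 6,7 taken → place at 8.
295 hashes to 6; 6,7,8,9 taken → place at 10.
Table: [∅, ∅, 138, ∅, ∅, ∅, 499, 975, 346, 383, 295, ∅, ∅, ∅, ∅, ∅, ∅]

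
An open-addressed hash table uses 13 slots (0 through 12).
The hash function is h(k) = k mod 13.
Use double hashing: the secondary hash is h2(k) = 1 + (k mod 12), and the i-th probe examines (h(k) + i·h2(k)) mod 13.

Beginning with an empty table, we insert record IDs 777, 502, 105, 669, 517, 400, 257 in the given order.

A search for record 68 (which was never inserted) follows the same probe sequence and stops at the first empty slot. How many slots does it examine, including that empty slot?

4

Insert 777: h=10, slot 10 empty => index 10.
Insert 502: h=8, slot 8 empty => index 8.
Insert 105: h=1, slot 1 empty => index 1.
Insert 669: h=6, slot 6 empty => index 6.
Insert 517: h=10, h2=2, slot 10 occupied => index 12.
Insert 400: h=10, h2=5, slot 10 occupied => index 2.
Insert 257: h=10, h2=6, slot 10 occupied => index 3.
Table: [_, 105, 400, 257, _, _, 669, _, 502, _, 777, _, 517]
Lookup 68: h=3, h2=9, probe 3,12,8,4 → slot 4 empty, not found.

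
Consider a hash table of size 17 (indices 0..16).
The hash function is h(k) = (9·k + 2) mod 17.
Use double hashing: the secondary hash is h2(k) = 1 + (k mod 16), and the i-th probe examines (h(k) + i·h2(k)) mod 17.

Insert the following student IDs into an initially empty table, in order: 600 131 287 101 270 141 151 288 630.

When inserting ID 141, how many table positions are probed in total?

600 hashes to 13; slot 13 is free → place at 13.
131 hashes to 8; slot 8 is free → place at 8.
287 hashes to 1; slot 1 is free → place at 1.
101 hashes to 10; slot 10 is free → place at 10.
270 hashes to 1, h2=15; 1 taken → place at 16.
141 hashes to 13, h2=14; 13,10 taken → place at 7.
151 hashes to 1, h2=8; 1 taken → place at 9.
288 hashes to 10, h2=1; 10 taken → place at 11.
630 hashes to 11, h2=7; 11,1,8 taken → place at 15.
Table: [∅, 287, ∅, ∅, ∅, ∅, ∅, 141, 131, 151, 101, 288, ∅, 600, ∅, 630, 270]

3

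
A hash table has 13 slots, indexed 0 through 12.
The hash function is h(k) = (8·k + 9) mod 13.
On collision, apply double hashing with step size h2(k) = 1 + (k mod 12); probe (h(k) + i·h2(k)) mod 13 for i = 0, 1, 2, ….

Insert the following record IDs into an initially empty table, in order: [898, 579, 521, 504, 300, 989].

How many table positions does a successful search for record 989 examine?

898: h=4 => slot 4
579: h=0 => slot 0
521: h=4, h2=6, probe 4,10 => slot 10
504: h=11 => slot 11
300: h=4, h2=1, probe 4,5 => slot 5
989: h=4, h2=6, probe 4,10,3 => slot 3
Table: [579, —, —, 989, 898, 300, —, —, —, —, 521, 504, —]
Lookup 989: h=4, h2=6, probe 4,10,3 → found at 3.

3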